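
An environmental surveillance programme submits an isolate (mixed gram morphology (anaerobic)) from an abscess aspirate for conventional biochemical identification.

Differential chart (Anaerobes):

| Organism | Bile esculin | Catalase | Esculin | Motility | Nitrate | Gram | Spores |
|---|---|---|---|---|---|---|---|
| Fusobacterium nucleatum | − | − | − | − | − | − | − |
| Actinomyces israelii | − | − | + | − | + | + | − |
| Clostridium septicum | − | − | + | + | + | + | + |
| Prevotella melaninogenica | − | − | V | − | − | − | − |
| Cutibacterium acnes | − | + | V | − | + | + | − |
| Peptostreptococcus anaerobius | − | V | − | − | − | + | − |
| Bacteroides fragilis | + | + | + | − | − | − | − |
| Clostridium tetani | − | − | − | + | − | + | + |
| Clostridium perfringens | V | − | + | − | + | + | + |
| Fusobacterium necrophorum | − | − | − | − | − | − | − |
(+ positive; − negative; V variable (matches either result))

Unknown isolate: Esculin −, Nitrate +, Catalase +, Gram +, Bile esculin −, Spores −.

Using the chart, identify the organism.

Cutibacterium acnes

Catalase +: excludes 7 organisms — 3 left.
Esculin −: excludes Bacteroides fragilis — 2 left.
Bile esculin −: all 2 remaining candidates are consistent.
Spores −: all 2 remaining candidates are consistent.
Gram +: all 2 remaining candidates are consistent.
Nitrate +: excludes Peptostreptococcus anaerobius — 1 left.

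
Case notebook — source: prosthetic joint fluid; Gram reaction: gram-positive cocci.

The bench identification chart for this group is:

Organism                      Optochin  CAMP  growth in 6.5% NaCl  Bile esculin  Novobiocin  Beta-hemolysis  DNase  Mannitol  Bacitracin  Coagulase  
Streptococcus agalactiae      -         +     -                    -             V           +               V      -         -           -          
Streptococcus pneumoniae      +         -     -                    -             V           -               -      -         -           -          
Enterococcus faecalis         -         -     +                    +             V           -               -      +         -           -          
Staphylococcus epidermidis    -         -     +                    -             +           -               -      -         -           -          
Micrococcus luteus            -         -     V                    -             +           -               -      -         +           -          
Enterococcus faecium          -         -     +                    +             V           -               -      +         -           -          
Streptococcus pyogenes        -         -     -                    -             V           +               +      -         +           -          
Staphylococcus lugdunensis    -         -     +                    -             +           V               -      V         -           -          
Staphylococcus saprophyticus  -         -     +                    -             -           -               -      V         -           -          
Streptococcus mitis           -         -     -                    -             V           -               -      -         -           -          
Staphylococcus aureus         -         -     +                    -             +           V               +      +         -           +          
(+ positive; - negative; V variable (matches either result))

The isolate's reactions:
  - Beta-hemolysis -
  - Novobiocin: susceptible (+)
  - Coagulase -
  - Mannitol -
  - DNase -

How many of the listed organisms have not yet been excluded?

Novobiocin +: excludes Staphylococcus saprophyticus — 10 left.
DNase -: excludes Streptococcus pyogenes, Staphylococcus aureus — 8 left.
Coagulase -: all 8 remaining candidates are consistent.
Mannitol -: excludes Enterococcus faecalis, Enterococcus faecium — 6 left.
Beta-hemolysis -: excludes Streptococcus agalactiae — 5 left.
Still consistent: Micrococcus luteus, Staphylococcus epidermidis, Staphylococcus lugdunensis, Streptococcus mitis, Streptococcus pneumoniae.

5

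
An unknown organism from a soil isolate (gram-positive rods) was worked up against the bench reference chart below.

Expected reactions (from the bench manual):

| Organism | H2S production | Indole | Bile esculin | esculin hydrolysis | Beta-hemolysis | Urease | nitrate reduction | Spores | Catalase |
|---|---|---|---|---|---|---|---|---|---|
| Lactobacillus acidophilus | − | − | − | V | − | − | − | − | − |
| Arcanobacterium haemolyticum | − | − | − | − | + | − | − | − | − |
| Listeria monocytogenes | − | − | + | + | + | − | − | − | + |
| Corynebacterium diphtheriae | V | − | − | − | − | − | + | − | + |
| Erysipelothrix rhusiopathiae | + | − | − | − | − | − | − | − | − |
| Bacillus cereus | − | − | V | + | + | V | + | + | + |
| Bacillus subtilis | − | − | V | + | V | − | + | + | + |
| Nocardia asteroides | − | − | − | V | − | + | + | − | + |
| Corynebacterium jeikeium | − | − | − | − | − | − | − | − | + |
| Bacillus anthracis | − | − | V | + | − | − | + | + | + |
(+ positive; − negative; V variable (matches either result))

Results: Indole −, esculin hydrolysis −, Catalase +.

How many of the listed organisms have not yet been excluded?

3

Indole −: all 10 remaining candidates are consistent.
esculin hydrolysis −: excludes Listeria monocytogenes, Bacillus cereus, Bacillus subtilis, Bacillus anthracis — 6 left.
Catalase +: excludes Lactobacillus acidophilus, Arcanobacterium haemolyticum, Erysipelothrix rhusiopathiae — 3 left.
Still consistent: Corynebacterium diphtheriae, Corynebacterium jeikeium, Nocardia asteroides.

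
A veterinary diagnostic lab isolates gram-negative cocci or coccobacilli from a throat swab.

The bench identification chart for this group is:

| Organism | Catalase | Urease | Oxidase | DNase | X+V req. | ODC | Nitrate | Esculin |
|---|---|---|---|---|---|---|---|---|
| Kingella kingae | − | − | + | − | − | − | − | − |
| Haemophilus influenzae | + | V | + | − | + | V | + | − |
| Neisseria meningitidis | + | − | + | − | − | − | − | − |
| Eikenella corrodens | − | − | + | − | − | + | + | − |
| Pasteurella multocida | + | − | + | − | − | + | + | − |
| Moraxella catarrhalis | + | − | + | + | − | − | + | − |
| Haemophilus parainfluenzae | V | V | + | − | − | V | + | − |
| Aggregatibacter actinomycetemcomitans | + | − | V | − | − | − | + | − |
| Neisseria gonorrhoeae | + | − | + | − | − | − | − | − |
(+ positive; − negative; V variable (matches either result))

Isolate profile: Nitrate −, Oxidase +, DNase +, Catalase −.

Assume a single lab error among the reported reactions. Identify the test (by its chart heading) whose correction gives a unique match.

As reported, no row in the chart matches all 4 reactions.
Reversing Nitrate → still no organism matches.
Reversing DNase (to −) → unique match: Kingella kingae.
Reversing Oxidase → still no organism matches.
Reversing Catalase → still no organism matches.

DNase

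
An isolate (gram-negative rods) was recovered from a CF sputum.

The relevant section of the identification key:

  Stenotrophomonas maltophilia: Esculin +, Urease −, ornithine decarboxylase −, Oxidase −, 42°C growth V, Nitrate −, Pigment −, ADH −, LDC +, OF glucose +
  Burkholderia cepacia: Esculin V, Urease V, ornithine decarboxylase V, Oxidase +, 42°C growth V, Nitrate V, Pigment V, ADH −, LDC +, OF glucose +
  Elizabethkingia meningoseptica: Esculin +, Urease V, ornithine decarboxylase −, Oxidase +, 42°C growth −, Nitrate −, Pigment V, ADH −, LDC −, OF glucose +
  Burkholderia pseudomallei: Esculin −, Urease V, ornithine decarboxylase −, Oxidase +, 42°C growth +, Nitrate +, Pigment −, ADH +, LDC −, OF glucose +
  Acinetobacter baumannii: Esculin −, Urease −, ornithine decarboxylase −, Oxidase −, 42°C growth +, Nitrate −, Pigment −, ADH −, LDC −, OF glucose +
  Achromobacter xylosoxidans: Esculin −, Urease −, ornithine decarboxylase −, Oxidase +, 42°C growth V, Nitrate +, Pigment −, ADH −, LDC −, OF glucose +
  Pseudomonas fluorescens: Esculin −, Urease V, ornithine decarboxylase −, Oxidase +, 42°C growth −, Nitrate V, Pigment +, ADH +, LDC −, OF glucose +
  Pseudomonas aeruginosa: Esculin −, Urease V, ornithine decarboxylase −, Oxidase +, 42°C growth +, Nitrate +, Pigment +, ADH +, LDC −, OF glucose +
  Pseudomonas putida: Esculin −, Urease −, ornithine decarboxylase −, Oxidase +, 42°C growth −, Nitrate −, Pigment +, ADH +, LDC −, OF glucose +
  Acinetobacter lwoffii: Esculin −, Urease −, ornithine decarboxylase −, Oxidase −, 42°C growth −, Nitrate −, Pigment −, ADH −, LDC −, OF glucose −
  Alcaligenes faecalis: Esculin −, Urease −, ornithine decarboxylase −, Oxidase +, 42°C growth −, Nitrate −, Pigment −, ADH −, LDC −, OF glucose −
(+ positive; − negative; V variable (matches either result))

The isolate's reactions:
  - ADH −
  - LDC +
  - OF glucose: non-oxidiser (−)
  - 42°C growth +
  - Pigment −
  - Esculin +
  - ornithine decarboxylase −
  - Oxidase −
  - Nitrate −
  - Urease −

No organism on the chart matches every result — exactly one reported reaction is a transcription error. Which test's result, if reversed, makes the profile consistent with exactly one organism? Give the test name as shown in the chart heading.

As reported, no row in the chart matches all 10 reactions.
Reversing ornithine decarboxylase → still no organism matches.
Reversing Pigment → still no organism matches.
Reversing ADH → still no organism matches.
Reversing OF glucose (to +) → unique match: Stenotrophomonas maltophilia.
Reversing Oxidase → still no organism matches.
Reversing LDC → still no organism matches.
Reversing 42°C growth → still no organism matches.
Reversing Urease → still no organism matches.
Reversing Nitrate → still no organism matches.
Reversing Esculin → still no organism matches.

OF glucose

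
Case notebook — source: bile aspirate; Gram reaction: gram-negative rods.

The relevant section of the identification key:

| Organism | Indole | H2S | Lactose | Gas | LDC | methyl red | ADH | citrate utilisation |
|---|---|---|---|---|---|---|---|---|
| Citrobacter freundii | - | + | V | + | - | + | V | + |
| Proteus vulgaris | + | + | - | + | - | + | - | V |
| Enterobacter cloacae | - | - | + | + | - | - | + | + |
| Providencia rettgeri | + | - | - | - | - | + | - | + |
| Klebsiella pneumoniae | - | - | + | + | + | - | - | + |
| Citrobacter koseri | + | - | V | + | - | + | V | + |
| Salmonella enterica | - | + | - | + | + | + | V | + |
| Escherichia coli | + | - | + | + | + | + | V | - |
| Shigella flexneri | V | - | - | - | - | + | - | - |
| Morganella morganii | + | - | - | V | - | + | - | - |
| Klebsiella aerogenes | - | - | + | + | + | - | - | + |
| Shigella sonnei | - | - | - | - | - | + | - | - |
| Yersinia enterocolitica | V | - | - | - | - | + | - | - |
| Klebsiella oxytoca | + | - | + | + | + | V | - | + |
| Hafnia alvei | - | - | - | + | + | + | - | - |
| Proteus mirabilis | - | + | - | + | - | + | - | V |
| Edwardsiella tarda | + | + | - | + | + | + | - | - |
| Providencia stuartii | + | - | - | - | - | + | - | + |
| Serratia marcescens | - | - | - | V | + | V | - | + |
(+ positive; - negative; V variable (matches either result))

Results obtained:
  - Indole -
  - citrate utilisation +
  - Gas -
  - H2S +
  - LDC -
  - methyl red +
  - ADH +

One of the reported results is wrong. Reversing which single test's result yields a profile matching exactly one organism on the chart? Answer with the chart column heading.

Gas

As reported, no row in the chart matches all 7 reactions.
Reversing H2S → still no organism matches.
Reversing LDC → still no organism matches.
Reversing Gas (to +) → unique match: Citrobacter freundii.
Reversing methyl red → still no organism matches.
Reversing ADH → still no organism matches.
Reversing citrate utilisation → still no organism matches.
Reversing Indole → still no organism matches.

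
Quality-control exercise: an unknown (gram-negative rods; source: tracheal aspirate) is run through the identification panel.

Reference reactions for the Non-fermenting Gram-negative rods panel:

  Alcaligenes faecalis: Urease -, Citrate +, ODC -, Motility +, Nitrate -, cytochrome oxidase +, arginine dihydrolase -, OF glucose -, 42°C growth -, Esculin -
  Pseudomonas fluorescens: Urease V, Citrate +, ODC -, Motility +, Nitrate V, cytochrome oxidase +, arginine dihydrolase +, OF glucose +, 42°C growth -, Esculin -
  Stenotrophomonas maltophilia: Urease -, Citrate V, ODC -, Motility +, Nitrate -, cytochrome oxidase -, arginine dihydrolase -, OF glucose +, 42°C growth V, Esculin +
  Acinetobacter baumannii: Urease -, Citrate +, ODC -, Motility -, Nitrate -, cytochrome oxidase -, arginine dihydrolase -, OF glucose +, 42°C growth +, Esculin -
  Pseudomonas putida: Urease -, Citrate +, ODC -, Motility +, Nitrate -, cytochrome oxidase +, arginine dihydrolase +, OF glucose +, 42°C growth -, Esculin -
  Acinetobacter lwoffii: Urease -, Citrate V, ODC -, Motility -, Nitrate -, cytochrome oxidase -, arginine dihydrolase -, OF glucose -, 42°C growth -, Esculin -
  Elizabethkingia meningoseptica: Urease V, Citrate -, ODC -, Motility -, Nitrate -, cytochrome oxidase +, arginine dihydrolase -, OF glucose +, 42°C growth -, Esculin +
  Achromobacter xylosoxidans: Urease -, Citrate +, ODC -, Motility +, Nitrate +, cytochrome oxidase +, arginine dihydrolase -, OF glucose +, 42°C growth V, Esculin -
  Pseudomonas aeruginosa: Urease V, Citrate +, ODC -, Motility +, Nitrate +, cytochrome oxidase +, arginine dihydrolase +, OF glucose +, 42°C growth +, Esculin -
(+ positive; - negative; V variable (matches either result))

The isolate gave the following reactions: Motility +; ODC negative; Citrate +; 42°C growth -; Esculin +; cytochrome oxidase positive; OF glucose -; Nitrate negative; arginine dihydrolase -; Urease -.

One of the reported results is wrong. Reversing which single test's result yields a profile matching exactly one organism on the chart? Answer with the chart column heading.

As reported, no row in the chart matches all 10 reactions.
Reversing Nitrate → still no organism matches.
Reversing Motility → still no organism matches.
Reversing OF glucose → still no organism matches.
Reversing 42°C growth → still no organism matches.
Reversing Urease → still no organism matches.
Reversing ODC → still no organism matches.
Reversing Esculin (to -) → unique match: Alcaligenes faecalis.
Reversing cytochrome oxidase → still no organism matches.
Reversing Citrate → still no organism matches.
Reversing arginine dihydrolase → still no organism matches.

Esculin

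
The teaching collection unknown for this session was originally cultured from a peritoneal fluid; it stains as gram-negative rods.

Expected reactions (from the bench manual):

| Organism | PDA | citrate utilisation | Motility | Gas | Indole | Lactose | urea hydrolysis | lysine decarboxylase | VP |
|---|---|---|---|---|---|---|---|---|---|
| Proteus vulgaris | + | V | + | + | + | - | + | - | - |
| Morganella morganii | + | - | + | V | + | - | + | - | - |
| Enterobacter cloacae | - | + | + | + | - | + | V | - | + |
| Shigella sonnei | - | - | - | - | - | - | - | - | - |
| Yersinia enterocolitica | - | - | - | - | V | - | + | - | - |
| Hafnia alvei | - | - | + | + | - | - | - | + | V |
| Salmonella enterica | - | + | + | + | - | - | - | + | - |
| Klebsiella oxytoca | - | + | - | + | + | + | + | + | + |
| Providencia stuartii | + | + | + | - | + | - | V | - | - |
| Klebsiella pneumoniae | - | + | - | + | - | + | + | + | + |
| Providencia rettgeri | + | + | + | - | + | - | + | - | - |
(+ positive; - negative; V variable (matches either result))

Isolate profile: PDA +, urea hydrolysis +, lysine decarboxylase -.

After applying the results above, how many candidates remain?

4

PDA +: excludes 7 organisms — 4 left.
urea hydrolysis +: all 4 remaining candidates are consistent.
lysine decarboxylase -: all 4 remaining candidates are consistent.
Still consistent: Morganella morganii, Proteus vulgaris, Providencia rettgeri, Providencia stuartii.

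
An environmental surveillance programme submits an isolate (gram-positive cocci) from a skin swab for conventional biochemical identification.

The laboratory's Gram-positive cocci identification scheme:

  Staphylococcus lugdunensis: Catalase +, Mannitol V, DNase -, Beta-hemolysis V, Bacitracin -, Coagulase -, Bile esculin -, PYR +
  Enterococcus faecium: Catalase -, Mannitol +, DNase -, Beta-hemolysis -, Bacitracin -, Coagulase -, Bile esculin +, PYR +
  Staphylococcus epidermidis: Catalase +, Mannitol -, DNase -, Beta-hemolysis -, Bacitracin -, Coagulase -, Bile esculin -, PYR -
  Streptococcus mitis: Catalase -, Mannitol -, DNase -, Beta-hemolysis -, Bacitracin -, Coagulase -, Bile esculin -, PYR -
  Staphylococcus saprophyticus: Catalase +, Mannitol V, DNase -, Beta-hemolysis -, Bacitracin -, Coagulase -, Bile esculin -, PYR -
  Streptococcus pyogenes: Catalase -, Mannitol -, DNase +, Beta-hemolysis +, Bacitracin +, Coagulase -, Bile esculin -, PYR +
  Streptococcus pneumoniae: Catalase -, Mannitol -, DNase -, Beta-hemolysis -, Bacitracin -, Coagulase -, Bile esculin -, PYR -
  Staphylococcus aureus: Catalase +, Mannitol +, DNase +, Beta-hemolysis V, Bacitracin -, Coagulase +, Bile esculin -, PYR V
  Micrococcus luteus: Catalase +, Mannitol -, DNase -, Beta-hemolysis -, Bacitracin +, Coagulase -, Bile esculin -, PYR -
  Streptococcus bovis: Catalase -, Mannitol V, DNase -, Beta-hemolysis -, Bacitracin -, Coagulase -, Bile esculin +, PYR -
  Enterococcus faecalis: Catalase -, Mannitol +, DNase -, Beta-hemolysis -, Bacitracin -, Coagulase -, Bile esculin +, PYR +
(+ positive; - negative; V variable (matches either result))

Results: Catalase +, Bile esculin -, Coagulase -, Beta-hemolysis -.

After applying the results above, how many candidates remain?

Beta-hemolysis -: excludes Streptococcus pyogenes — 10 left.
Bile esculin -: excludes Enterococcus faecium, Streptococcus bovis, Enterococcus faecalis — 7 left.
Coagulase -: excludes Staphylococcus aureus — 6 left.
Catalase +: excludes Streptococcus mitis, Streptococcus pneumoniae — 4 left.
Still consistent: Micrococcus luteus, Staphylococcus epidermidis, Staphylococcus lugdunensis, Staphylococcus saprophyticus.

4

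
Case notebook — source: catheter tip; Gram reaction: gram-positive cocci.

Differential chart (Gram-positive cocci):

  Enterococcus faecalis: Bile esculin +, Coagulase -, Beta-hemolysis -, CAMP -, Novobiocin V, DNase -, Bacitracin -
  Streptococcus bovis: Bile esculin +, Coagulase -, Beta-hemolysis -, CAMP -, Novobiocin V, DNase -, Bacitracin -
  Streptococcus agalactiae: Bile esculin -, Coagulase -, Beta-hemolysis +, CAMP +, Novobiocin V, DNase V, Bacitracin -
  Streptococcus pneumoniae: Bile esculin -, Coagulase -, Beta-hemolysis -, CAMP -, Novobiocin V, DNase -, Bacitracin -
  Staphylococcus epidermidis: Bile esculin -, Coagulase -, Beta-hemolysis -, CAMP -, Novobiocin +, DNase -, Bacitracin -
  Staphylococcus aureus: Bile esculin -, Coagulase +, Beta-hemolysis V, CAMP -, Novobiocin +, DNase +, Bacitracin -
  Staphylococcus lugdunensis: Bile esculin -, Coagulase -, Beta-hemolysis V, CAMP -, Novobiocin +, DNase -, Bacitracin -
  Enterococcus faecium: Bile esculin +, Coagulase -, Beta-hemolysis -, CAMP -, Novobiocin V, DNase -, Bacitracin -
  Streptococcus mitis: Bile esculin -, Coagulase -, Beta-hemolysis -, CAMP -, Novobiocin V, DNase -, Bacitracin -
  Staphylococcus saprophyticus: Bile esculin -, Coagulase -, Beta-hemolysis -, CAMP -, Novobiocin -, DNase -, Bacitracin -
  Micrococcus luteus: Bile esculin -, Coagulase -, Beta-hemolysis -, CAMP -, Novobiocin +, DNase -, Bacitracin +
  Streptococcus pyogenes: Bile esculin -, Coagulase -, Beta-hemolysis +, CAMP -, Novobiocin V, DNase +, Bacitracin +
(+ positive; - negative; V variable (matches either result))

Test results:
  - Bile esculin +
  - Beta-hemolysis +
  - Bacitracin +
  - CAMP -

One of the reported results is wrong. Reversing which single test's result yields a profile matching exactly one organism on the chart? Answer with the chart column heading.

Bile esculin

As reported, no row in the chart matches all 4 reactions.
Reversing Beta-hemolysis → still no organism matches.
Reversing CAMP → still no organism matches.
Reversing Bile esculin (to -) → unique match: Streptococcus pyogenes.
Reversing Bacitracin → still no organism matches.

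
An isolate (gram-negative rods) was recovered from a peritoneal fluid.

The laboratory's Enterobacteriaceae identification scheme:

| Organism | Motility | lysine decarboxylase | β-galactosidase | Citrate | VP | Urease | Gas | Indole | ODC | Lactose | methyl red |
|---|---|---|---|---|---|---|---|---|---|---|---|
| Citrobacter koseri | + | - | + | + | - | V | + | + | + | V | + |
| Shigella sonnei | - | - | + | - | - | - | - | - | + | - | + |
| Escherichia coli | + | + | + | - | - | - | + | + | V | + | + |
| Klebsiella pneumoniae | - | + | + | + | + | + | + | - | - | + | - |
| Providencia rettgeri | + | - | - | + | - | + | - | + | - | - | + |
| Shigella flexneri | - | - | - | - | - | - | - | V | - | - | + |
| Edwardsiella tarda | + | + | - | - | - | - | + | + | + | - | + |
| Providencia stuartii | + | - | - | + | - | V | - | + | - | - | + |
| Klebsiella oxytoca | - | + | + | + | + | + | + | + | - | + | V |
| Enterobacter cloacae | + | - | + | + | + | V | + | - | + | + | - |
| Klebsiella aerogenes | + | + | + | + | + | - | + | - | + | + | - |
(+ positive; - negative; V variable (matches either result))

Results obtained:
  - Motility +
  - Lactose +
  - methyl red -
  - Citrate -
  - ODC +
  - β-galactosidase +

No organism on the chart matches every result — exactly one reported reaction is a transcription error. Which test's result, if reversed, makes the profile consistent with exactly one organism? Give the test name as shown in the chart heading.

methyl red

As reported, no row in the chart matches all 6 reactions.
Reversing ODC → still no organism matches.
Reversing β-galactosidase → still no organism matches.
Reversing Motility → still no organism matches.
Reversing Lactose → still no organism matches.
Reversing methyl red (to +) → unique match: Escherichia coli.
Reversing Citrate → 2 organisms match (not unique).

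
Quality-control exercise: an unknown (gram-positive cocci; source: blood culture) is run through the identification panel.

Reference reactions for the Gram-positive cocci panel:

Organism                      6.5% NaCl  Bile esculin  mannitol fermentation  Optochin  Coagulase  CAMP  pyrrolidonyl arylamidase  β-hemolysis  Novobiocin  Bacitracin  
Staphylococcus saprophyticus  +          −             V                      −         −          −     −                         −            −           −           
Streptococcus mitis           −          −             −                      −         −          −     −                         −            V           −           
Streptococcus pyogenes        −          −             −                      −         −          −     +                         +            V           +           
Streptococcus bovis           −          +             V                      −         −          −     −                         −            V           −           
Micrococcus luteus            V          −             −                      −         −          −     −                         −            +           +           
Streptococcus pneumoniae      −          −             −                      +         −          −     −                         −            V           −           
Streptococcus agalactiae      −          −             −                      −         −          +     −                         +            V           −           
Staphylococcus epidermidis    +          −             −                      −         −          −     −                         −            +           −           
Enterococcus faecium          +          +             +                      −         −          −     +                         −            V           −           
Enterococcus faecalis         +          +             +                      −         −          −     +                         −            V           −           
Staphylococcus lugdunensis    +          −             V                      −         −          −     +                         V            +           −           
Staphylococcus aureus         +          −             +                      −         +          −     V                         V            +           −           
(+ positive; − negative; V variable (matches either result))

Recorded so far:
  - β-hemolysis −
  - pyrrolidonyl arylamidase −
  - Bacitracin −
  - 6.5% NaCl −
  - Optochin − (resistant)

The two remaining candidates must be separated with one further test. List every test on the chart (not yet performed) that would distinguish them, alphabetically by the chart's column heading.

β-hemolysis −: excludes Streptococcus pyogenes, Streptococcus agalactiae — 10 left.
pyrrolidonyl arylamidase −: excludes Enterococcus faecium, Enterococcus faecalis, Staphylococcus lugdunensis — 7 left.
Bacitracin −: excludes Micrococcus luteus — 6 left.
Optochin −: excludes Streptococcus pneumoniae — 5 left.
6.5% NaCl −: excludes Staphylococcus saprophyticus, Staphylococcus epidermidis, Staphylococcus aureus — 2 left.
Two candidates remain: Streptococcus bovis and Streptococcus mitis.
  Bile esculin: Streptococcus bovis +, Streptococcus mitis − — discriminates.
  mannitol fermentation: V vs − — variable for at least one, does not separate.
  Coagulase: − vs − — same for both, does not separate.
  CAMP: − vs − — same for both, does not separate.
  Novobiocin: V vs V — variable for at least one, does not separate.

Bile esculin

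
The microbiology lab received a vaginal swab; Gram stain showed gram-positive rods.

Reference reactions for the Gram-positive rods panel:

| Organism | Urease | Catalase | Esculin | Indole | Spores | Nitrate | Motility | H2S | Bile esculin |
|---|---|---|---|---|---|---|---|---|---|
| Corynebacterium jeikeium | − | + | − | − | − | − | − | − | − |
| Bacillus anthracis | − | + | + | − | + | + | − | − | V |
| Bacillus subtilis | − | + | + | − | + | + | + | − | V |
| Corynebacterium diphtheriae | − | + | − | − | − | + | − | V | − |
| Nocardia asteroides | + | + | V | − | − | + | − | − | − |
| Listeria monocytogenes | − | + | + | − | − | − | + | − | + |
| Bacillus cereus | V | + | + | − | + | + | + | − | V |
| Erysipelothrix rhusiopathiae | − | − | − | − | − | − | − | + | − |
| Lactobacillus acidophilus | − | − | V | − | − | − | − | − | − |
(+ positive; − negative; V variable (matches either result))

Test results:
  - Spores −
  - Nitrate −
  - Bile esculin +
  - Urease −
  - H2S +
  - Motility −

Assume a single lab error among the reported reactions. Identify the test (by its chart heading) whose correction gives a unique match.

Bile esculin

As reported, no row in the chart matches all 6 reactions.
Reversing H2S → still no organism matches.
Reversing Bile esculin (to −) → unique match: Erysipelothrix rhusiopathiae.
Reversing Nitrate → still no organism matches.
Reversing Urease → still no organism matches.
Reversing Spores → still no organism matches.
Reversing Motility → still no organism matches.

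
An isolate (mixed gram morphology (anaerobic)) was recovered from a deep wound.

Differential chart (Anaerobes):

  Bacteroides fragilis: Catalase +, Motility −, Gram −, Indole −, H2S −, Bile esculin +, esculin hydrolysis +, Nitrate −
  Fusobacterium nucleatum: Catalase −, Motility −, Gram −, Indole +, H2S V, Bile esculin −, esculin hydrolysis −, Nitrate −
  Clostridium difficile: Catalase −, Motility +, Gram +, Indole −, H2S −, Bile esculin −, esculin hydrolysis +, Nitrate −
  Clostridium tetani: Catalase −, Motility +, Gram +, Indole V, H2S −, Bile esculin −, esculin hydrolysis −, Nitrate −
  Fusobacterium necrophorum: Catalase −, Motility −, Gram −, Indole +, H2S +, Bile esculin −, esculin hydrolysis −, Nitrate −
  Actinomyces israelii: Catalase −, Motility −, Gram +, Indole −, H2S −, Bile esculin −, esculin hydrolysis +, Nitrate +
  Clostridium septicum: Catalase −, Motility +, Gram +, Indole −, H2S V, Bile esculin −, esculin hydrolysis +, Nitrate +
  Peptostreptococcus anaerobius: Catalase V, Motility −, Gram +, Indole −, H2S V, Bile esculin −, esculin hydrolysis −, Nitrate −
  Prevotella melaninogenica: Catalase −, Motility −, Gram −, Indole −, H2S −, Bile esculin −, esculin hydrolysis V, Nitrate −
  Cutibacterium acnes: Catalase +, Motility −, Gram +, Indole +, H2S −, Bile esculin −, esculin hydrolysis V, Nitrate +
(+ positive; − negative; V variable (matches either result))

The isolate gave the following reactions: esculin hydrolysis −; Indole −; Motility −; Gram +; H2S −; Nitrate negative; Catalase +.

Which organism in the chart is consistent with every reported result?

Peptostreptococcus anaerobius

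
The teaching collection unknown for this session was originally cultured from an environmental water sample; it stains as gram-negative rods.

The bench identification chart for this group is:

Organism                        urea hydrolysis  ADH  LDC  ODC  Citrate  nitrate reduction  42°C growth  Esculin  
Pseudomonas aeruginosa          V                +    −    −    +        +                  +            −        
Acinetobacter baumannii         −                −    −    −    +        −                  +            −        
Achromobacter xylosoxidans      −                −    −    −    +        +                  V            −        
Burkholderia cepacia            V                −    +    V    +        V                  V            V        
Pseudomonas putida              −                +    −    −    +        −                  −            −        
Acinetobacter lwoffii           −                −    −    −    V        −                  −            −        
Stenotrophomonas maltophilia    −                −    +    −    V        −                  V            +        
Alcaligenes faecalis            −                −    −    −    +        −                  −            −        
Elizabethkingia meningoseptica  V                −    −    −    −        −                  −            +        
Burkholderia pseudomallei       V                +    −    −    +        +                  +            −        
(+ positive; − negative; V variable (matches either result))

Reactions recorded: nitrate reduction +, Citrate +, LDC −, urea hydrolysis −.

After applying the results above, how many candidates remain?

urea hydrolysis −: all 10 remaining candidates are consistent.
LDC −: excludes Burkholderia cepacia, Stenotrophomonas maltophilia — 8 left.
Citrate +: excludes Elizabethkingia meningoseptica — 7 left.
nitrate reduction +: excludes Acinetobacter baumannii, Pseudomonas putida, Acinetobacter lwoffii, Alcaligenes faecalis — 3 left.
Still consistent: Achromobacter xylosoxidans, Burkholderia pseudomallei, Pseudomonas aeruginosa.

3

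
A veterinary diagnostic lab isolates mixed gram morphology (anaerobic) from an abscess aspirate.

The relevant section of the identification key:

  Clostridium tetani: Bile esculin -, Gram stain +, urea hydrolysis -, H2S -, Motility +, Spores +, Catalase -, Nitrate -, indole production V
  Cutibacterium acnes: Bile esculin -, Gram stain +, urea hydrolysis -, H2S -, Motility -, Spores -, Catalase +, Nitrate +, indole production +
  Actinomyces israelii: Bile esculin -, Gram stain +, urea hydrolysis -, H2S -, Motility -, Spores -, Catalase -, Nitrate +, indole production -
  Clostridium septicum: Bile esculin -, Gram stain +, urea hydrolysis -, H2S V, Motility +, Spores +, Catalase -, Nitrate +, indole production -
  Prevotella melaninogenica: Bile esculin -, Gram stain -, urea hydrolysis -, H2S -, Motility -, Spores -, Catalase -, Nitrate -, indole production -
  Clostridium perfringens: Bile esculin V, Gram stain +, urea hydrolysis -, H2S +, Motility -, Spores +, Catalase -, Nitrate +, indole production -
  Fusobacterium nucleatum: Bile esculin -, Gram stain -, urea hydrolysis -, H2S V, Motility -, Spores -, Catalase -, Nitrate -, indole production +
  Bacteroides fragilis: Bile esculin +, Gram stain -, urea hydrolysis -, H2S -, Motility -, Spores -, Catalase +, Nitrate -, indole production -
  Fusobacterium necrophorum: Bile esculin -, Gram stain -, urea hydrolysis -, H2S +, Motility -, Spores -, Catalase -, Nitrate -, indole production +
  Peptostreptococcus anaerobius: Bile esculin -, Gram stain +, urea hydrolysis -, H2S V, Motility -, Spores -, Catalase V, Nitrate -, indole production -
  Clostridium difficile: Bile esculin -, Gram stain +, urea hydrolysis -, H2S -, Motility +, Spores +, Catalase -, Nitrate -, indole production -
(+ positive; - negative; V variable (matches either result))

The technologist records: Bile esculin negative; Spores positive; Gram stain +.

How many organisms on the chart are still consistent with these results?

Spores +: excludes 7 organisms — 4 left.
Bile esculin -: all 4 remaining candidates are consistent.
Gram stain +: all 4 remaining candidates are consistent.
Still consistent: Clostridium difficile, Clostridium perfringens, Clostridium septicum, Clostridium tetani.

4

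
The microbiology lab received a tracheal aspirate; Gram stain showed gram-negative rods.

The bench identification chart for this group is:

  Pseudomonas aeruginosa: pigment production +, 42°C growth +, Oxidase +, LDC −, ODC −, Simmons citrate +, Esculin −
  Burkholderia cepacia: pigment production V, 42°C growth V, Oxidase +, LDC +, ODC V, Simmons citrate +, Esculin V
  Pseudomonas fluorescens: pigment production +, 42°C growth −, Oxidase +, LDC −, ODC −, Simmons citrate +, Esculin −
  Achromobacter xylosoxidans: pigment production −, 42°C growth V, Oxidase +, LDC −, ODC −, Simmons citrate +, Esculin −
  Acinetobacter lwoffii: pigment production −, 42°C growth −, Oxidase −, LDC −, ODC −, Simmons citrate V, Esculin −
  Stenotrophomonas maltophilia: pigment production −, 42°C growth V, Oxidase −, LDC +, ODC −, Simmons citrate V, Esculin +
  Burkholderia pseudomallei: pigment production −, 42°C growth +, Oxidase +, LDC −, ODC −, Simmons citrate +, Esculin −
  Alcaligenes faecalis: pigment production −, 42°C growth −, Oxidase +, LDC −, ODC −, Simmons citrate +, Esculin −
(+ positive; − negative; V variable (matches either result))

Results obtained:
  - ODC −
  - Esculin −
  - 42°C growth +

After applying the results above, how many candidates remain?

4

42°C growth +: excludes Pseudomonas fluorescens, Acinetobacter lwoffii, Alcaligenes faecalis — 5 left.
Esculin −: excludes Stenotrophomonas maltophilia — 4 left.
ODC −: all 4 remaining candidates are consistent.
Still consistent: Achromobacter xylosoxidans, Burkholderia cepacia, Burkholderia pseudomallei, Pseudomonas aeruginosa.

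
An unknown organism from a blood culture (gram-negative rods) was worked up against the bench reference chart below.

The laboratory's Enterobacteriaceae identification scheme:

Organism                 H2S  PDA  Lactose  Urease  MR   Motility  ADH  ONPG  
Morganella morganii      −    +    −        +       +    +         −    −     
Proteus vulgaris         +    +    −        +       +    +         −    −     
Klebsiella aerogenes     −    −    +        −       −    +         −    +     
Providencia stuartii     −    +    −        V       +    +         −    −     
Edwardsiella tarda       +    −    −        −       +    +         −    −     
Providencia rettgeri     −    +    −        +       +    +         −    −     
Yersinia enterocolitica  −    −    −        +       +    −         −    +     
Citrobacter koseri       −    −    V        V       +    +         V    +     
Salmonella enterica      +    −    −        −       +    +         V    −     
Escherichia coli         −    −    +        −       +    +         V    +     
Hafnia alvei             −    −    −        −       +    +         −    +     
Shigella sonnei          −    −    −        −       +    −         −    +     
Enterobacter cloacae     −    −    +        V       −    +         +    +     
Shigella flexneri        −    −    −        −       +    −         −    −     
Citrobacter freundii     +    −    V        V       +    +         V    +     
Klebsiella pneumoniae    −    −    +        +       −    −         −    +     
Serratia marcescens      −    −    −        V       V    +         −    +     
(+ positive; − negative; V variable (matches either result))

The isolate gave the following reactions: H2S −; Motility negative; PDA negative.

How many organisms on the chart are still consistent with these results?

4

PDA −: excludes Morganella morganii, Proteus vulgaris, Providencia stuartii, Providencia rettgeri — 13 left.
H2S −: excludes Edwardsiella tarda, Salmonella enterica, Citrobacter freundii — 10 left.
Motility −: excludes 6 organisms — 4 left.
Still consistent: Klebsiella pneumoniae, Shigella flexneri, Shigella sonnei, Yersinia enterocolitica.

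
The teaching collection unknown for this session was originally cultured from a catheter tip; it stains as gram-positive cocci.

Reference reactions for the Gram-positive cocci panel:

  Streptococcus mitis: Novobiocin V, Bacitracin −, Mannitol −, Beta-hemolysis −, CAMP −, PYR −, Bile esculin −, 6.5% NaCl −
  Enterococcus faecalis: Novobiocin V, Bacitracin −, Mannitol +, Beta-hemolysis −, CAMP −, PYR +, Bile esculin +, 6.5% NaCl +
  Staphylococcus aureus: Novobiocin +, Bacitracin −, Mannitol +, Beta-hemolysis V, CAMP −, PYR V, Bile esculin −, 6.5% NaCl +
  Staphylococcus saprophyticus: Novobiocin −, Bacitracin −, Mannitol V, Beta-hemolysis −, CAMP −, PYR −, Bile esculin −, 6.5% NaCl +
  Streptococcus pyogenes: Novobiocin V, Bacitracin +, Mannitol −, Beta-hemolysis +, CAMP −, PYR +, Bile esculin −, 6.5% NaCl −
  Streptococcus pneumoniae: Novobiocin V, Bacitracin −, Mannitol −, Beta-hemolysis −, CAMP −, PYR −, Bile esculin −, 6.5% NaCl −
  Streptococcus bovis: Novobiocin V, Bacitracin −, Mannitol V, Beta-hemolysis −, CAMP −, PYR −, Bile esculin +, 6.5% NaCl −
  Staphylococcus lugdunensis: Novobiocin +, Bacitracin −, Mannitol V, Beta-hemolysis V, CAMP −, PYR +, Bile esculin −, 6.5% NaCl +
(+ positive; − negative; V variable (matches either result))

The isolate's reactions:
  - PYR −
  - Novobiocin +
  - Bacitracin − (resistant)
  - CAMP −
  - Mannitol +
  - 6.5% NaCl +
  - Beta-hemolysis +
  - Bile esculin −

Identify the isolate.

6.5% NaCl +: excludes Streptococcus mitis, Streptococcus pyogenes, Streptococcus pneumoniae, Streptococcus bovis — 4 left.
Mannitol +: all 4 remaining candidates are consistent.
Bile esculin −: excludes Enterococcus faecalis — 3 left.
CAMP −: all 3 remaining candidates are consistent.
PYR −: excludes Staphylococcus lugdunensis — 2 left.
Bacitracin −: all 2 remaining candidates are consistent.
Novobiocin +: excludes Staphylococcus saprophyticus — 1 left.
Beta-hemolysis +: the one remaining candidate is consistent.

Staphylococcus aureus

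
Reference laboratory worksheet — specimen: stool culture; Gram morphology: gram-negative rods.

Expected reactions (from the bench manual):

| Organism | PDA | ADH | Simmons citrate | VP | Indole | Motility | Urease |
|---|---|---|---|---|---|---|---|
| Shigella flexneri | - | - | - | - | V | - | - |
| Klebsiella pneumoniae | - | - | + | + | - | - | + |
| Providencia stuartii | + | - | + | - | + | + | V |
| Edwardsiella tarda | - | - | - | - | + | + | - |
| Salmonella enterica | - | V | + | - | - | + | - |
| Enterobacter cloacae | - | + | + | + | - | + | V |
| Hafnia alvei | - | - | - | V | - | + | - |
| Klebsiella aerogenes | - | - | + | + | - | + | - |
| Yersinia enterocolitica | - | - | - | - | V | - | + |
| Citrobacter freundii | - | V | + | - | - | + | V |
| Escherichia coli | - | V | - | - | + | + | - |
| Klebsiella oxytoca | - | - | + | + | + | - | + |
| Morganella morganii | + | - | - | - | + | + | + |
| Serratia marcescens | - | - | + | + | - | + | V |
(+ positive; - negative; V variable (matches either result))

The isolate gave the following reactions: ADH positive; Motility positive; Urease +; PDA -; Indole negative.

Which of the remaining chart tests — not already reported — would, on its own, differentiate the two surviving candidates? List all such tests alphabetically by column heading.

VP

ADH +: excludes 10 organisms — 4 left.
Motility +: all 4 remaining candidates are consistent.
PDA -: all 4 remaining candidates are consistent.
Indole -: excludes Escherichia coli — 3 left.
Urease +: excludes Salmonella enterica — 2 left.
Two candidates remain: Citrobacter freundii and Enterobacter cloacae.
  Simmons citrate: + vs + — same for both, does not separate.
  VP: Citrobacter freundii -, Enterobacter cloacae + — discriminates.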